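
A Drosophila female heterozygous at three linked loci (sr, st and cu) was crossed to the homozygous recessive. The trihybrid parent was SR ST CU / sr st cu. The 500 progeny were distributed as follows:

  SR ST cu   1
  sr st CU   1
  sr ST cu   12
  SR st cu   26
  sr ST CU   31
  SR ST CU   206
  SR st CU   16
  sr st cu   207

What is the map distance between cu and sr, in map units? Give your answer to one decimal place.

11.8 map units

The two rarest classes, SR ST cu and sr st CU, are the double crossovers. Comparing them with the parentals, only the cu allele has switched, so cu is the middle locus and the order is st – cu – sr.
Crossovers in the cu–sr interval produce the single-crossover classes sr ST CU and SR st cu (31 + 26 = 57) plus the double crossovers (2).
RF(cu–sr) = (57 + 2) / 500 = 59/500 = 0.1180 → 11.8 map units.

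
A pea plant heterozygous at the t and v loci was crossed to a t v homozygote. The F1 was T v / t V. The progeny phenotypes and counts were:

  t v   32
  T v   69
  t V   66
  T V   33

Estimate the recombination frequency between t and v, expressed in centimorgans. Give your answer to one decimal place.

32.5 centimorgans

The recombinant classes are T V and t v: 33 + 32 = 65.
Recombination frequency = 65/200 = 0.3250 ≈ 32.5%, i.e. 32.5 centimorgans.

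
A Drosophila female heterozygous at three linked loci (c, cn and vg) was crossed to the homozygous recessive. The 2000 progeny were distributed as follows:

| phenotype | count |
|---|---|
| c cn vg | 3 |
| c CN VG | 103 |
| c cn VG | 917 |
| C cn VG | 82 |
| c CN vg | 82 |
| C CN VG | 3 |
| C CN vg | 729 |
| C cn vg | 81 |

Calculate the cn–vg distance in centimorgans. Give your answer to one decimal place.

9.5 centimorgans

The two most frequent reciprocal classes, C CN vg and c cn VG, are the parental types, so the F1 was C CN vg / c cn VG.
The two rarest classes, C CN VG and c cn vg, are the double crossovers. Comparing them with the parentals, only the vg allele has switched, so vg is the middle locus and the order is cn – vg – c.
Crossovers in the cn–vg interval produce the single-crossover classes C cn vg and c CN VG (81 + 103 = 184) plus the double crossovers (6).
RF(cn–vg) = (184 + 6) / 2000 = 190/2000 = 0.0950 → 9.5 centimorgans.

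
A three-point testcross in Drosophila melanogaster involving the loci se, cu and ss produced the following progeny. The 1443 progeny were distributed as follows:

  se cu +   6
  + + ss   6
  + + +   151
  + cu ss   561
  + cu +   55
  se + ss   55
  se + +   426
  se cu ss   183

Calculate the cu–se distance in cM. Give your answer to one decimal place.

The two most frequent reciprocal classes, se + + and + cu ss, are the parental types, so the F1 was se + + / + cu ss.
The two rarest classes, se cu + and + + ss, are the double crossovers. Comparing them with the parentals, only the cu allele has switched, so cu is the middle locus and the order is ss – cu – se.
Crossovers in the cu–se interval produce the single-crossover classes + + + and se cu ss (151 + 183 = 334) plus the double crossovers (12).
RF(cu–se) = (334 + 12) / 1443 = 346/1443 = 0.2398 → 24.0 cM.

24.0 cM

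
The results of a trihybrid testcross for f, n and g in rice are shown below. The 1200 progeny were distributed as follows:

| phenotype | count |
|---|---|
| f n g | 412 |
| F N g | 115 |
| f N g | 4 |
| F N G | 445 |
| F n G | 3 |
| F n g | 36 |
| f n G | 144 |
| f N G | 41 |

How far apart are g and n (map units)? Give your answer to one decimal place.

22.2 map units

The two most frequent reciprocal classes, F N G and f n g, are the parental types, so the F1 was F N G / f n g.
The two rarest classes, F n G and f N g, are the double crossovers. Comparing them with the parentals, only the n allele has switched, so n is the middle locus and the order is g – n – f.
Crossovers in the g–n interval produce the single-crossover classes F N g and f n G (115 + 144 = 259) plus the double crossovers (7).
RF(g–n) = (259 + 7) / 1200 = 266/1200 = 0.2217 → 22.2 map units.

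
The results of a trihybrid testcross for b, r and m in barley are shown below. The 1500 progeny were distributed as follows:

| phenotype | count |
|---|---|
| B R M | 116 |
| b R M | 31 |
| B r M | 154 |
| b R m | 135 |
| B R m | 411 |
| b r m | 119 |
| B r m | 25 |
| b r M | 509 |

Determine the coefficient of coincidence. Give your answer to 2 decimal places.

The two most frequent reciprocal classes, b r M and B R m, are the parental types, so the F1 was b r M / B R m.
The two rarest classes, b R M and B r m, are the double crossovers. Comparing them with the parentals, only the r allele has switched, so r is the middle locus and the order is b – r – m.
b–r: (289 + 56)/1500 = 0.2300; r–m: (235 + 56)/1500 = 0.1940.
Expected DCO frequency = 0.2300 × 0.1940 ≈ 0.04462; observed = 56/1500 ≈ 0.03733.
Coefficient of coincidence = 0.03733/0.04462 ≈ 0.84.

0.84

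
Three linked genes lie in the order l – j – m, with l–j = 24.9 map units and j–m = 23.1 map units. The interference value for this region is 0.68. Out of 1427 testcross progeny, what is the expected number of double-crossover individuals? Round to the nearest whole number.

26

Map distances give recombination frequencies of 0.249 and 0.231 for the two intervals.
With interference 0.68 (so coincidence = 0.32), expected double-crossover frequency = 0.249 × 0.231 × 0.32 = 0.01841.
Expected number = 0.01841 × 1427 = 26.27 ≈ 26.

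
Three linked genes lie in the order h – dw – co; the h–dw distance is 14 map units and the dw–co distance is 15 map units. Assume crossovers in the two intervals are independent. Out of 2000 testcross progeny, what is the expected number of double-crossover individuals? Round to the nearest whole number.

Map distances give recombination frequencies of 0.140 and 0.150 for the two intervals.
With no interference, expected double-crossover frequency = 0.140 × 0.150 = 0.02100.
Expected number = 0.02100 × 2000 = 42.00 ≈ 42.

42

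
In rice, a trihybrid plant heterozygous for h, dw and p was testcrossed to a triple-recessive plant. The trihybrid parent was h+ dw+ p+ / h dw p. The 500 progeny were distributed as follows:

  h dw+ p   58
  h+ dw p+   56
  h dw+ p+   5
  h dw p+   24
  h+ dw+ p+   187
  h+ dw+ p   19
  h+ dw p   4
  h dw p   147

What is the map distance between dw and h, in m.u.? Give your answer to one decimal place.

24.6 m.u.

The two rarest classes, h dw+ p+ and h+ dw p, are the double crossovers. Comparing them with the parentals, only the h allele has switched, so h is the middle locus and the order is dw – h – p.
Crossovers in the dw–h interval produce the single-crossover classes h+ dw p+ and h dw+ p (56 + 58 = 114) plus the double crossovers (9).
RF(dw–h) = (114 + 9) / 500 = 123/500 = 0.2460 → 24.6 m.u.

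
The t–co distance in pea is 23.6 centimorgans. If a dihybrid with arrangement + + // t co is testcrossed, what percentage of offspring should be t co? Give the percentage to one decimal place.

A map distance of 23.6 centimorgans corresponds to a recombination frequency of 0.236.
The F1 is + + / t co, so t co is a parental gamete class with expected frequency (1 − r)/2 = 0.764/2 = 0.3820.
That is 0.3820 = 38.2% of the progeny.

38.2%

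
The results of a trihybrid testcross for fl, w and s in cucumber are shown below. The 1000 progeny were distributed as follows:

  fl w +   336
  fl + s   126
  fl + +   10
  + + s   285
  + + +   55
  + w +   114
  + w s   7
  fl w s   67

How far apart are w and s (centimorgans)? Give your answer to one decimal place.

The two most frequent reciprocal classes, + + s and fl w +, are the parental types, so the F1 was + + s / fl w +.
The two rarest classes, + w s and fl + +, are the double crossovers. Comparing them with the parentals, only the w allele has switched, so w is the middle locus and the order is fl – w – s.
Crossovers in the w–s interval produce the single-crossover classes + + + and fl w s (55 + 67 = 122) plus the double crossovers (17).
RF(w–s) = (122 + 17) / 1000 = 139/1000 = 0.1390 → 13.9 centimorgans.

13.9 centimorgans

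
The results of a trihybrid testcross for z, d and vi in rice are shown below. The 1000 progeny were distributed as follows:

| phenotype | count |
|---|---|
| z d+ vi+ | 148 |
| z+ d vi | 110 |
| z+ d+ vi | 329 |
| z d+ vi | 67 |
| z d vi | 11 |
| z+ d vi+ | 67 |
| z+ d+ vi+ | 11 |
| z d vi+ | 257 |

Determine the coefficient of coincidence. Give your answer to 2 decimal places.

0.50

The two most frequent reciprocal classes, z+ d+ vi and z d vi+, are the parental types, so the F1 was z+ d+ vi / z d vi+.
The two rarest classes, z+ d+ vi+ and z d vi, are the double crossovers. Comparing them with the parentals, only the vi allele has switched, so vi is the middle locus and the order is z – vi – d.
z–vi: (134 + 22)/1000 = 0.1560; vi–d: (258 + 22)/1000 = 0.2800.
Expected DCO frequency = 0.1560 × 0.2800 ≈ 0.04368; observed = 22/1000 ≈ 0.02200.
Coefficient of coincidence = 0.02200/0.04368 ≈ 0.50.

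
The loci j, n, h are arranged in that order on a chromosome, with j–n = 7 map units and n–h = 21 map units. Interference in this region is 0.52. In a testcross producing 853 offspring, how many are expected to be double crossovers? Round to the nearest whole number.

Map distances give recombination frequencies of 0.070 and 0.210 for the two intervals.
With interference 0.52 (so coincidence = 0.48), expected double-crossover frequency = 0.070 × 0.210 × 0.48 = 0.00706.
Expected number = 0.00706 × 853 = 6.02 ≈ 6.

6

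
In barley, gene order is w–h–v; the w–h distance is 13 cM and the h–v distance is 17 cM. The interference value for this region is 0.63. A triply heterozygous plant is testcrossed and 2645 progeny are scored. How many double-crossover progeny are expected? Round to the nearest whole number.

Map distances give recombination frequencies of 0.130 and 0.170 for the two intervals.
With interference 0.63 (so coincidence = 0.37), expected double-crossover frequency = 0.130 × 0.170 × 0.37 = 0.00818.
Expected number = 0.00818 × 2645 = 21.63 ≈ 22.

22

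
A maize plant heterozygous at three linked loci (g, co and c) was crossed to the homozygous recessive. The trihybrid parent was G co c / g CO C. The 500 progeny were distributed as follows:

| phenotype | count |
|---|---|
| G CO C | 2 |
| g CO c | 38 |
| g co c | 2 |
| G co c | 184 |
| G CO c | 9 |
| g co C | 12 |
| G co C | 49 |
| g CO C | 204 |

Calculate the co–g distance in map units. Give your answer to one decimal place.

The two rarest classes, g co c and G CO C, are the double crossovers. Comparing them with the parentals, only the g allele has switched, so g is the middle locus and the order is c – g – co.
Crossovers in the g–co interval produce the single-crossover classes G CO c and g co C (9 + 12 = 21) plus the double crossovers (4).
RF(g–co) = (21 + 4) / 500 = 25/500 = 0.0500 → 5.0 map units.

5.0 map units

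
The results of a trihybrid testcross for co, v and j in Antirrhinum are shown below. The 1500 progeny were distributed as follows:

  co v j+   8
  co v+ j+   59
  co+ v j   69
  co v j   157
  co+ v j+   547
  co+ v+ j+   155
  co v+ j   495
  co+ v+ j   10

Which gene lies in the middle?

co

The two most frequent reciprocal classes, co+ v j+ and co v+ j, are the parental types, so the F1 was co+ v j+ / co v+ j.
The two rarest classes, co v j+ and co+ v+ j, are the double crossovers. Comparing them with the parentals, only the co allele has switched, so co is the middle locus and the order is j – co – v.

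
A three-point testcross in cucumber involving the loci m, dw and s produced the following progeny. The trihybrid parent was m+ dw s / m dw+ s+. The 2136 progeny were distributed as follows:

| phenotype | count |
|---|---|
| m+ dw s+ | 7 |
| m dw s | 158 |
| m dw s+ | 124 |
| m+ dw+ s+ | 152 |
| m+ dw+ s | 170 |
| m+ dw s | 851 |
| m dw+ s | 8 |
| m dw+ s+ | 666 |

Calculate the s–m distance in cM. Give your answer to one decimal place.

15.2 cM

The two rarest classes, m+ dw s+ and m dw+ s, are the double crossovers. Comparing them with the parentals, only the s allele has switched, so s is the middle locus and the order is dw – s – m.
Crossovers in the s–m interval produce the single-crossover classes m dw s and m+ dw+ s+ (158 + 152 = 310) plus the double crossovers (15).
RF(s–m) = (310 + 15) / 2136 = 325/2136 = 0.1522 → 15.2 cM.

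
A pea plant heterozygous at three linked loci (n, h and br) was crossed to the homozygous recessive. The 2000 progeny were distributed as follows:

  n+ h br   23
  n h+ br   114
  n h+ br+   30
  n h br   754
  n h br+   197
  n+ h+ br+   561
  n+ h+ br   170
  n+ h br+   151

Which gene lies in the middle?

n

The two most frequent reciprocal classes, n+ h+ br+ and n h br, are the parental types, so the F1 was n+ h+ br+ / n h br.
The two rarest classes, n h+ br+ and n+ h br, are the double crossovers. Comparing them with the parentals, only the n allele has switched, so n is the middle locus and the order is h – n – br.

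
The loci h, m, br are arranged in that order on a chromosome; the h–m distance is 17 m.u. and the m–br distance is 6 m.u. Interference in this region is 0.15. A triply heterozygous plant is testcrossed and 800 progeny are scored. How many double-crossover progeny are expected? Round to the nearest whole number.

7

Map distances give recombination frequencies of 0.170 and 0.060 for the two intervals.
With interference 0.15 (so coincidence = 0.85), expected double-crossover frequency = 0.170 × 0.060 × 0.85 = 0.00867.
Expected number = 0.00867 × 800 = 6.94 ≈ 7.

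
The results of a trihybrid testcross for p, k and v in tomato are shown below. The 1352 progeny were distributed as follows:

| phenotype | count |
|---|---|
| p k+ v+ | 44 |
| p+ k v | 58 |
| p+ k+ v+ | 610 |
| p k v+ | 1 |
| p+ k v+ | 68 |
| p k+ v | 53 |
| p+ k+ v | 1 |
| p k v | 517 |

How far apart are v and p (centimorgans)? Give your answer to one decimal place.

The two most frequent reciprocal classes, p k v and p+ k+ v+, are the parental types, so the F1 was p k v / p+ k+ v+.
The two rarest classes, p k v+ and p+ k+ v, are the double crossovers. Comparing them with the parentals, only the v allele has switched, so v is the middle locus and the order is k – v – p.
Crossovers in the v–p interval produce the single-crossover classes p+ k v and p k+ v+ (58 + 44 = 102) plus the double crossovers (2).
RF(v–p) = (102 + 2) / 1352 = 104/1352 = 0.0769 → 7.7 centimorgans.

7.7 centimorgans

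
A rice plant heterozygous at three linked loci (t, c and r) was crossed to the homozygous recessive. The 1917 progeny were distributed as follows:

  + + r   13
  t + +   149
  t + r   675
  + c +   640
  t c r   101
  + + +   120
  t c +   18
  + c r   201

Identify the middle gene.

t

The two most frequent reciprocal classes, + c + and t + r, are the parental types, so the F1 was + c + / t + r.
The two rarest classes, t c + and + + r, are the double crossovers. Comparing them with the parentals, only the t allele has switched, so t is the middle locus and the order is c – t – r.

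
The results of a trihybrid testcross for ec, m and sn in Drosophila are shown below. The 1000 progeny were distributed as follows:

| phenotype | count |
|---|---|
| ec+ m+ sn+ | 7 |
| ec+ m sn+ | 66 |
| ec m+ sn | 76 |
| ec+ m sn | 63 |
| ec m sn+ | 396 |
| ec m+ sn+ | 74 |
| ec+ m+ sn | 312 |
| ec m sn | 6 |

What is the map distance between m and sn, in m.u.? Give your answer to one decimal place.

The two most frequent reciprocal classes, ec+ m+ sn and ec m sn+, are the parental types, so the F1 was ec+ m+ sn / ec m sn+.
The two rarest classes, ec+ m+ sn+ and ec m sn, are the double crossovers. Comparing them with the parentals, only the sn allele has switched, so sn is the middle locus and the order is m – sn – ec.
Crossovers in the m–sn interval produce the single-crossover classes ec+ m sn and ec m+ sn+ (63 + 74 = 137) plus the double crossovers (13).
RF(m–sn) = (137 + 13) / 1000 = 150/1000 = 0.1500 → 15.0 m.u.

15.0 m.u.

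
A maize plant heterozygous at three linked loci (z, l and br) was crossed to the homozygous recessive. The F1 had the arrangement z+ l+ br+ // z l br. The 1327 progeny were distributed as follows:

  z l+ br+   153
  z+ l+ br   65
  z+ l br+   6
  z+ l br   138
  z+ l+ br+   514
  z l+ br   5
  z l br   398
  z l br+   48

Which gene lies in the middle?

The two rarest classes, z+ l br+ and z l+ br, are the double crossovers. Comparing them with the parentals, only the l allele has switched, so l is the middle locus and the order is br – l – z.

l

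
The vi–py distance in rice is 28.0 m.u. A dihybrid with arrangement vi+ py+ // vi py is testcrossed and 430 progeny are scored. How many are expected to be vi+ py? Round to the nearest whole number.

60

A map distance of 28.0 m.u. corresponds to a recombination frequency of 0.280.
The F1 is vi+ py+ / vi py, so vi+ py is a recombinant gamete class with expected frequency r/2 = 0.280/2 = 0.1400.
Expected number = 0.1400 × 430 = 60.20 ≈ 60.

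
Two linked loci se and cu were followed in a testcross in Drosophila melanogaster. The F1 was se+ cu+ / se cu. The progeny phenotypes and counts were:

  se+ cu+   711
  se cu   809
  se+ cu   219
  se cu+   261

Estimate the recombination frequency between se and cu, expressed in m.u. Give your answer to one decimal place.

The recombinant classes are se+ cu and se cu+: 219 + 261 = 480.
Recombination frequency = 480/2000 = 0.2400 ≈ 24.0%, i.e. 24.0 m.u.

24.0 m.u.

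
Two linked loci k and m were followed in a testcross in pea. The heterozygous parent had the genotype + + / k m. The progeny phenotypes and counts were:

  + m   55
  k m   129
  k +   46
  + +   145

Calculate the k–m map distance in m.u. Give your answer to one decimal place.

The recombinant classes are + m and k +: 55 + 46 = 101.
Recombination frequency = 101/375 = 0.2693 ≈ 26.9%, i.e. 26.9 m.u.

26.9 m.u.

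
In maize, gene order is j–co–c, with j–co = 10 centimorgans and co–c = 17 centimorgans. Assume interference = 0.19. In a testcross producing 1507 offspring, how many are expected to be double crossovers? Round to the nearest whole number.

21

Map distances give recombination frequencies of 0.100 and 0.170 for the two intervals.
With interference 0.19 (so coincidence = 0.81), expected double-crossover frequency = 0.100 × 0.170 × 0.81 = 0.01377.
Expected number = 0.01377 × 1507 = 20.75 ≈ 21.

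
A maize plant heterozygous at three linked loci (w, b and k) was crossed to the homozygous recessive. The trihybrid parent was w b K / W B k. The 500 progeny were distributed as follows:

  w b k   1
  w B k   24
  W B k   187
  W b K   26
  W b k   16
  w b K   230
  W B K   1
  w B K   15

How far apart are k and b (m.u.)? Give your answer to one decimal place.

The two rarest classes, w b k and W B K, are the double crossovers. Comparing them with the parentals, only the k allele has switched, so k is the middle locus and the order is w – k – b.
Crossovers in the k–b interval produce the single-crossover classes w B K and W b k (15 + 16 = 31) plus the double crossovers (2).
RF(k–b) = (31 + 2) / 500 = 33/500 = 0.0660 → 6.6 m.u.

6.6 m.u.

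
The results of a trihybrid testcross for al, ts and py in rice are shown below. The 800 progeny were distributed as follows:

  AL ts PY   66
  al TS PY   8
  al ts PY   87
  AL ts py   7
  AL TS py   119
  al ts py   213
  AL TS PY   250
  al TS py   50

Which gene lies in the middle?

al

The two most frequent reciprocal classes, al ts py and AL TS PY, are the parental types, so the F1 was al ts py / AL TS PY.
The two rarest classes, AL ts py and al TS PY, are the double crossovers. Comparing them with the parentals, only the al allele has switched, so al is the middle locus and the order is py – al – ts.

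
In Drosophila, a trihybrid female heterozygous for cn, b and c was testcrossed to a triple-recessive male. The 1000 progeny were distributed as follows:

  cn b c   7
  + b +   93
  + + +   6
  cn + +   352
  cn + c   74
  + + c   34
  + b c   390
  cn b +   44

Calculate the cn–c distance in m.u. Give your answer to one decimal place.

The two most frequent reciprocal classes, cn + + and + b c, are the parental types, so the F1 was cn + + / + b c.
The two rarest classes, + + + and cn b c, are the double crossovers. Comparing them with the parentals, only the cn allele has switched, so cn is the middle locus and the order is b – cn – c.
Crossovers in the cn–c interval produce the single-crossover classes cn + c and + b + (74 + 93 = 167) plus the double crossovers (13).
RF(cn–c) = (167 + 13) / 1000 = 180/1000 = 0.1800 → 18.0 m.u.

18.0 m.u.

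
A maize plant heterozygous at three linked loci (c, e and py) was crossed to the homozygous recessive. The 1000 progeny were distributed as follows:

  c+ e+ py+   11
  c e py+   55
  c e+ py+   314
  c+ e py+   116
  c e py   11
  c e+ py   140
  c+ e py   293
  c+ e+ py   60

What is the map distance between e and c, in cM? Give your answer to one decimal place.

13.7 cM

The two most frequent reciprocal classes, c e+ py+ and c+ e py, are the parental types, so the F1 was c e+ py+ / c+ e py.
The two rarest classes, c+ e+ py+ and c e py, are the double crossovers. Comparing them with the parentals, only the c allele has switched, so c is the middle locus and the order is e – c – py.
Crossovers in the e–c interval produce the single-crossover classes c e py+ and c+ e+ py (55 + 60 = 115) plus the double crossovers (22).
RF(e–c) = (115 + 22) / 1000 = 137/1000 = 0.1370 → 13.7 cM.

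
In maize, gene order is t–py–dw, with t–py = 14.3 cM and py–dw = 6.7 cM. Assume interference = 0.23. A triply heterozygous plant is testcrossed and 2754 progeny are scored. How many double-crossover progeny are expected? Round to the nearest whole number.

Map distances give recombination frequencies of 0.143 and 0.067 for the two intervals.
With interference 0.23 (so coincidence = 0.77), expected double-crossover frequency = 0.143 × 0.067 × 0.77 = 0.00738.
Expected number = 0.00738 × 2754 = 20.32 ≈ 20.

20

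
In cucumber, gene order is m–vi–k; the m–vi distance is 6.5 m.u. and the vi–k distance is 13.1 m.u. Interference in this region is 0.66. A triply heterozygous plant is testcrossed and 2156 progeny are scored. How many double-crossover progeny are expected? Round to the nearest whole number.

Map distances give recombination frequencies of 0.065 and 0.131 for the two intervals.
With interference 0.66 (so coincidence = 0.34), expected double-crossover frequency = 0.065 × 0.131 × 0.34 = 0.00290.
Expected number = 0.00290 × 2156 = 6.24 ≈ 6.

6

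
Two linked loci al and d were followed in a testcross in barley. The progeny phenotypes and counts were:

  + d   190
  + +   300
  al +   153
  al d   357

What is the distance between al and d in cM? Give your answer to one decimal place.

34.3 cM

The two most frequent classes, + + (300) and al d (357), are the parental types, so the F1 was + + / al d.
The recombinant classes are + d and al +: 190 + 153 = 343.
Recombination frequency = 343/1000 = 0.3430 ≈ 34.3%, i.e. 34.3 cM.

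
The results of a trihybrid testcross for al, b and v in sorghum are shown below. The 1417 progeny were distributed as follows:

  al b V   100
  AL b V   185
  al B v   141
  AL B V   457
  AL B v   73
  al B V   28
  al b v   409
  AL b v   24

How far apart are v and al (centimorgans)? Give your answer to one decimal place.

The two most frequent reciprocal classes, AL B V and al b v, are the parental types, so the F1 was AL B V / al b v.
The two rarest classes, al B V and AL b v, are the double crossovers. Comparing them with the parentals, only the al allele has switched, so al is the middle locus and the order is b – al – v.
Crossovers in the al–v interval produce the single-crossover classes AL B v and al b V (73 + 100 = 173) plus the double crossovers (52).
RF(al–v) = (173 + 52) / 1417 = 225/1417 = 0.1588 → 15.9 centimorgans.

15.9 centimorgans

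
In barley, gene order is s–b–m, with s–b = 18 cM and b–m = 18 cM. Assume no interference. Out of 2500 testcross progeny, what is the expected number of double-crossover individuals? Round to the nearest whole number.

81

Map distances give recombination frequencies of 0.180 and 0.180 for the two intervals.
With no interference, expected double-crossover frequency = 0.180 × 0.180 = 0.03240.
Expected number = 0.03240 × 2500 = 81.00 ≈ 81.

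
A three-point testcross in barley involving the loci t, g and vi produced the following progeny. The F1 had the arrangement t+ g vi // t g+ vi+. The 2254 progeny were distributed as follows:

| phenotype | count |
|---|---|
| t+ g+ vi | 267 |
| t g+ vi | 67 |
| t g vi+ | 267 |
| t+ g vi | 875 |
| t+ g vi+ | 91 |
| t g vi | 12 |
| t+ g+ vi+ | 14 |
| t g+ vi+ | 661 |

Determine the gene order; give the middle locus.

The two rarest classes, t g vi and t+ g+ vi+, are the double crossovers. Comparing them with the parentals, only the t allele has switched, so t is the middle locus and the order is vi – t – g.

t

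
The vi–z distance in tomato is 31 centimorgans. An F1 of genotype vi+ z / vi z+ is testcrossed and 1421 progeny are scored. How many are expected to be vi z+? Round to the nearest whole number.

490

A map distance of 31 centimorgans corresponds to a recombination frequency of 0.310.
The F1 is vi+ z / vi z+, so vi z+ is a parental gamete class with expected frequency (1 − r)/2 = 0.690/2 = 0.3450.
Expected number = 0.3450 × 1421 = 490.24 ≈ 490.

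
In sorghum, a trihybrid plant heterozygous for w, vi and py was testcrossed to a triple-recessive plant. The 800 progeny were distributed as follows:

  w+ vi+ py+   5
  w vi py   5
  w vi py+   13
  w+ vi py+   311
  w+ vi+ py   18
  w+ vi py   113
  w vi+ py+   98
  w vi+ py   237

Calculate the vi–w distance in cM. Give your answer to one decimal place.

5.1 cM

The two most frequent reciprocal classes, w vi+ py and w+ vi py+, are the parental types, so the F1 was w vi+ py / w+ vi py+.
The two rarest classes, w vi py and w+ vi+ py+, are the double crossovers. Comparing them with the parentals, only the vi allele has switched, so vi is the middle locus and the order is w – vi – py.
Crossovers in the w–vi interval produce the single-crossover classes w+ vi+ py and w vi py+ (18 + 13 = 31) plus the double crossovers (10).
RF(w–vi) = (31 + 10) / 800 = 41/800 = 0.0512 → 5.1 cM.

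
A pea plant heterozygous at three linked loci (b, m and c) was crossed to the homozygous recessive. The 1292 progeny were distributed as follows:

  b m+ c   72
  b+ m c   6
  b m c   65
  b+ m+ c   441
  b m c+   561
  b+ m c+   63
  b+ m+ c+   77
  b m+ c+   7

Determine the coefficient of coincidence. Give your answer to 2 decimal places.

0.73

The two most frequent reciprocal classes, b m c+ and b+ m+ c, are the parental types, so the F1 was b m c+ / b+ m+ c.
The two rarest classes, b m+ c+ and b+ m c, are the double crossovers. Comparing them with the parentals, only the m allele has switched, so m is the middle locus and the order is b – m – c.
b–m: (135 + 13)/1292 = 0.1146; m–c: (142 + 13)/1292 = 0.1200.
Expected DCO frequency = 0.1146 × 0.1200 ≈ 0.01375; observed = 13/1292 ≈ 0.01006.
Coefficient of coincidence = 0.01006/0.01375 ≈ 0.73.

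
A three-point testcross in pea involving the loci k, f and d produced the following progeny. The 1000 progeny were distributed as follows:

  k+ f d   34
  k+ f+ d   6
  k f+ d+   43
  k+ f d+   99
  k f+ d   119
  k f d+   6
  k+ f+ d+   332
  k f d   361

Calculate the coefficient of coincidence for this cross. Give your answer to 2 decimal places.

The two most frequent reciprocal classes, k+ f+ d+ and k f d, are the parental types, so the F1 was k+ f+ d+ / k f d.
The two rarest classes, k+ f+ d and k f d+, are the double crossovers. Comparing them with the parentals, only the d allele has switched, so d is the middle locus and the order is f – d – k.
f–d: (218 + 12)/1000 = 0.2300; d–k: (77 + 12)/1000 = 0.0890.
Expected DCO frequency = 0.2300 × 0.0890 ≈ 0.02047; observed = 12/1000 ≈ 0.01200.
Coefficient of coincidence = 0.01200/0.02047 ≈ 0.59.

0.59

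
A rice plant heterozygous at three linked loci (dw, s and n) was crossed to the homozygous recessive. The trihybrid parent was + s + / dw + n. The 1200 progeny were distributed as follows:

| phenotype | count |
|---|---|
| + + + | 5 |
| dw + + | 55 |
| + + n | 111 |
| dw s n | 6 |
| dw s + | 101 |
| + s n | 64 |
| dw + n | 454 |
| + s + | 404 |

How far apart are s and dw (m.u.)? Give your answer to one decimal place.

18.6 m.u.

The two rarest classes, + + + and dw s n, are the double crossovers. Comparing them with the parentals, only the s allele has switched, so s is the middle locus and the order is dw – s – n.
Crossovers in the dw–s interval produce the single-crossover classes dw s + and + + n (101 + 111 = 212) plus the double crossovers (11).
RF(dw–s) = (212 + 11) / 1200 = 223/1200 = 0.1858 → 18.6 m.u.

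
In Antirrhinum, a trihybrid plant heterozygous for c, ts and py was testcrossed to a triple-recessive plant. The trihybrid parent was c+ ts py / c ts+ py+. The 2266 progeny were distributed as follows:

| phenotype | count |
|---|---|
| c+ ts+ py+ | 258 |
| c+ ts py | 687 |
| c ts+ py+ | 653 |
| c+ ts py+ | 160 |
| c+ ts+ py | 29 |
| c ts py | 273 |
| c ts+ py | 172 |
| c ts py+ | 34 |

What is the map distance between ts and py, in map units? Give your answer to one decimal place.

17.4 map units

The two rarest classes, c+ ts+ py and c ts py+, are the double crossovers. Comparing them with the parentals, only the ts allele has switched, so ts is the middle locus and the order is c – ts – py.
Crossovers in the ts–py interval produce the single-crossover classes c+ ts py+ and c ts+ py (160 + 172 = 332) plus the double crossovers (63).
RF(ts–py) = (332 + 63) / 2266 = 395/2266 = 0.1743 → 17.4 map units.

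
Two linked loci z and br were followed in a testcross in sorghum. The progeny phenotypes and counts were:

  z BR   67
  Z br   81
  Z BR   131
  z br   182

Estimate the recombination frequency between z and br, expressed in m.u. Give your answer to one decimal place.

32.1 m.u.

The two most frequent classes, Z BR (131) and z br (182), are the parental types, so the F1 was Z BR / z br.
The recombinant classes are Z br and z BR: 81 + 67 = 148.
Recombination frequency = 148/461 = 0.3210 ≈ 32.1%, i.e. 32.1 m.u.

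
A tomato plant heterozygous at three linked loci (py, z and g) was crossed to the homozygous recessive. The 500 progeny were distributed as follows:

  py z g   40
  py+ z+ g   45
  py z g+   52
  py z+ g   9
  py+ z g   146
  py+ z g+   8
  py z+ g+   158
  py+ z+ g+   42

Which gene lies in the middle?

The two most frequent reciprocal classes, py z+ g+ and py+ z g, are the parental types, so the F1 was py z+ g+ / py+ z g.
The two rarest classes, py z+ g and py+ z g+, are the double crossovers. Comparing them with the parentals, only the g allele has switched, so g is the middle locus and the order is py – g – z.

g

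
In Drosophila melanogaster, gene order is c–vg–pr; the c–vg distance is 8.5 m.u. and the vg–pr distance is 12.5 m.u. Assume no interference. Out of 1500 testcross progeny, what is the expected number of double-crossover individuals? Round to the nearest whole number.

Map distances give recombination frequencies of 0.085 and 0.125 for the two intervals.
With no interference, expected double-crossover frequency = 0.085 × 0.125 = 0.01063.
Expected number = 0.01063 × 1500 = 15.94 ≈ 16.

16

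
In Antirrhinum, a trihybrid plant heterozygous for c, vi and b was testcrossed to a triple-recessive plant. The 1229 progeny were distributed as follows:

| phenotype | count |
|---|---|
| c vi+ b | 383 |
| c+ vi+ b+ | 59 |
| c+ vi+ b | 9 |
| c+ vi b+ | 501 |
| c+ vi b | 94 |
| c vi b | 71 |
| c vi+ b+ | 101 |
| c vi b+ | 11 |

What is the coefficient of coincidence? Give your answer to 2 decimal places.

0.76

The two most frequent reciprocal classes, c+ vi b+ and c vi+ b, are the parental types, so the F1 was c+ vi b+ / c vi+ b.
The two rarest classes, c vi b+ and c+ vi+ b, are the double crossovers. Comparing them with the parentals, only the c allele has switched, so c is the middle locus and the order is b – c – vi.
b–c: (195 + 20)/1229 = 0.1749; c–vi: (130 + 20)/1229 = 0.1221.
Expected DCO frequency = 0.1749 × 0.1221 ≈ 0.02136; observed = 20/1229 ≈ 0.01627.
Coefficient of coincidence = 0.01627/0.02136 ≈ 0.76.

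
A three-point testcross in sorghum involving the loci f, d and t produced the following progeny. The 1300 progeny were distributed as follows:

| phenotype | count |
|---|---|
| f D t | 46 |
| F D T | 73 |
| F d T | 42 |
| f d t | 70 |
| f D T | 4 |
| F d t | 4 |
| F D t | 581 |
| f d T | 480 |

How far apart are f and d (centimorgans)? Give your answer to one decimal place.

The two most frequent reciprocal classes, f d T and F D t, are the parental types, so the F1 was f d T / F D t.
The two rarest classes, f D T and F d t, are the double crossovers. Comparing them with the parentals, only the d allele has switched, so d is the middle locus and the order is f – d – t.
Crossovers in the f–d interval produce the single-crossover classes F d T and f D t (42 + 46 = 88) plus the double crossovers (8).
RF(f–d) = (88 + 8) / 1300 = 96/1300 = 0.0738 → 7.4 centimorgans.

7.4 centimorgans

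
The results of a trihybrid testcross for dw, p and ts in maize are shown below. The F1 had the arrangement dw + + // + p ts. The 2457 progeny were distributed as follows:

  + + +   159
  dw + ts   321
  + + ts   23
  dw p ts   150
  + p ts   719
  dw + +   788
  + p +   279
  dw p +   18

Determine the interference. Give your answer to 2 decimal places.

The two rarest classes, dw p + and + + ts, are the double crossovers. Comparing them with the parentals, only the p allele has switched, so p is the middle locus and the order is dw – p – ts.
dw–p: (309 + 41)/2457 = 0.1425; p–ts: (600 + 41)/2457 = 0.2609.
Expected DCO frequency = 0.1425 × 0.2609 ≈ 0.03718; observed = 41/2457 ≈ 0.01669.
Coefficient of coincidence = 0.01669/0.03718 ≈ 0.45; interference = 1 − 0.45 = 0.55.

0.55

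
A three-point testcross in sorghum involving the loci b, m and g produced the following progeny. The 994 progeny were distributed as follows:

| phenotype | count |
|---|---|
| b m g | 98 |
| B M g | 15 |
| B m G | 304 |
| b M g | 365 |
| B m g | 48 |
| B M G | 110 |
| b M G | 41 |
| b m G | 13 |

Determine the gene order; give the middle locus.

The two most frequent reciprocal classes, B m G and b M g, are the parental types, so the F1 was B m G / b M g.
The two rarest classes, b m G and B M g, are the double crossovers. Comparing them with the parentals, only the b allele has switched, so b is the middle locus and the order is m – b – g.

b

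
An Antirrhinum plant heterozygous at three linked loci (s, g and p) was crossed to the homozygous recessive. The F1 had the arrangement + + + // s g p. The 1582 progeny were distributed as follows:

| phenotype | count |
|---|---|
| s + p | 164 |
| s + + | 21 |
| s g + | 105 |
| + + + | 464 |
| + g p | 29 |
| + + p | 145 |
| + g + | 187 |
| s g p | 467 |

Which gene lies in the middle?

s

The two rarest classes, s + + and + g p, are the double crossovers. Comparing them with the parentals, only the s allele has switched, so s is the middle locus and the order is g – s – p.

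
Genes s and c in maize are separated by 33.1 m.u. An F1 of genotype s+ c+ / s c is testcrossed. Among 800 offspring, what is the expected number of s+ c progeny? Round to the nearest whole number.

A map distance of 33.1 m.u. corresponds to a recombination frequency of 0.331.
The F1 is s+ c+ / s c, so s+ c is a recombinant gamete class with expected frequency r/2 = 0.331/2 = 0.1655.
Expected number = 0.1655 × 800 = 132.40 ≈ 132.

132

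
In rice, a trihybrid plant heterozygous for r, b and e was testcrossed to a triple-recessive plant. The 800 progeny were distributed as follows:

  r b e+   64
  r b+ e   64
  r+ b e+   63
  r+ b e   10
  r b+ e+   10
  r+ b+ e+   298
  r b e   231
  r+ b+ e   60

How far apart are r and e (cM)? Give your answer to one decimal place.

The two most frequent reciprocal classes, r+ b+ e+ and r b e, are the parental types, so the F1 was r+ b+ e+ / r b e.
The two rarest classes, r b+ e+ and r+ b e, are the double crossovers. Comparing them with the parentals, only the r allele has switched, so r is the middle locus and the order is e – r – b.
Crossovers in the e–r interval produce the single-crossover classes r+ b+ e and r b e+ (60 + 64 = 124) plus the double crossovers (20).
RF(e–r) = (124 + 20) / 800 = 144/800 = 0.1800 → 18.0 cM.

18.0 cM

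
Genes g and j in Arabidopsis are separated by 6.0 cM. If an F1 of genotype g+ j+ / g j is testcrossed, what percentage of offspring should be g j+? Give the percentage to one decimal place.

3.0%

A map distance of 6.0 cM corresponds to a recombination frequency of 0.060.
The F1 is g+ j+ / g j, so g j+ is a recombinant gamete class with expected frequency r/2 = 0.060/2 = 0.0300.
That is 0.0300 = 3.0% of the progeny.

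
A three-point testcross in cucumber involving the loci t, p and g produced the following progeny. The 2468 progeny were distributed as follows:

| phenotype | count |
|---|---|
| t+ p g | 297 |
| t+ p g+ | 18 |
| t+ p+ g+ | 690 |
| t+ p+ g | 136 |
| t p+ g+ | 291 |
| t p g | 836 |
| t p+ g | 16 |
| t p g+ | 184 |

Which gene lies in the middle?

The two most frequent reciprocal classes, t p g and t+ p+ g+, are the parental types, so the F1 was t p g / t+ p+ g+.
The two rarest classes, t p+ g and t+ p g+, are the double crossovers. Comparing them with the parentals, only the p allele has switched, so p is the middle locus and the order is t – p – g.

p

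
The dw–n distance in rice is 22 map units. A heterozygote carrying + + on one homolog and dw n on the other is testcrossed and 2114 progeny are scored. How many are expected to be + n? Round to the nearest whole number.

A map distance of 22 map units corresponds to a recombination frequency of 0.220.
The F1 is + + / dw n, so + n is a recombinant gamete class with expected frequency r/2 = 0.220/2 = 0.1100.
Expected number = 0.1100 × 2114 = 232.54 ≈ 233.

233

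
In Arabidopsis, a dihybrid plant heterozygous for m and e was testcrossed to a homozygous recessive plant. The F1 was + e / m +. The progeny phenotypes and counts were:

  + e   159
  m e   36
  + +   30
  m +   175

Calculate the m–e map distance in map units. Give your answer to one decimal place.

The recombinant classes are + + and m e: 30 + 36 = 66.
Recombination frequency = 66/400 = 0.1650 ≈ 16.5%, i.e. 16.5 map units.

16.5 map units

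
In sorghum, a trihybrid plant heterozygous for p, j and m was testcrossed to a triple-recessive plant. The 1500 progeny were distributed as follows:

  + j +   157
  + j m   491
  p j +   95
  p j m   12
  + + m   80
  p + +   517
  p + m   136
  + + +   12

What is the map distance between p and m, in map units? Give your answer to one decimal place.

The two most frequent reciprocal classes, p + + and + j m, are the parental types, so the F1 was p + + / + j m.
The two rarest classes, + + + and p j m, are the double crossovers. Comparing them with the parentals, only the p allele has switched, so p is the middle locus and the order is m – p – j.
Crossovers in the m–p interval produce the single-crossover classes p + m and + j + (136 + 157 = 293) plus the double crossovers (24).
RF(m–p) = (293 + 24) / 1500 = 317/1500 = 0.2113 → 21.1 map units.

21.1 map units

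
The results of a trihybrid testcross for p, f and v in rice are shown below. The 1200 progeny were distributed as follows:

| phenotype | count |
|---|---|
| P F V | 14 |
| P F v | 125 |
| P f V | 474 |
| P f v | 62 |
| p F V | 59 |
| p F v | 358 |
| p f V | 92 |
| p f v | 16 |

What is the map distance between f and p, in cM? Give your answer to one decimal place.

The two most frequent reciprocal classes, p F v and P f V, are the parental types, so the F1 was p F v / P f V.
The two rarest classes, p f v and P F V, are the double crossovers. Comparing them with the parentals, only the f allele has switched, so f is the middle locus and the order is p – f – v.
Crossovers in the p–f interval produce the single-crossover classes P F v and p f V (125 + 92 = 217) plus the double crossovers (30).
RF(p–f) = (217 + 30) / 1200 = 247/1200 = 0.2058 → 20.6 cM.

20.6 cM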